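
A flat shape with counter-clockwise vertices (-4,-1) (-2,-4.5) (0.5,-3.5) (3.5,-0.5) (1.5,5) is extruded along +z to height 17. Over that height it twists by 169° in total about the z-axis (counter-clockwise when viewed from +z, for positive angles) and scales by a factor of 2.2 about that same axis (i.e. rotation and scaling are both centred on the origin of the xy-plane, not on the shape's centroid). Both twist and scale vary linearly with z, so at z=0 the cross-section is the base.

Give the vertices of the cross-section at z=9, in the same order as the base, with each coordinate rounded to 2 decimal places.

Cross-section at z=9: (1.57,-6.56) (7.33,-3.34) (5.73,0.76) (0.87,5.72) (-8.15,2.53)

t = z/height = 9/17 = 0.529412
s = 1 + (scale-1)·z/height = 1 + (2.2-1)·9/17 = 1.635294
θ = twist·z/height = 169°·9/17 = 89.4706° = 1.561556 rad
cos θ = 0.009240, sin θ = 0.999957 (intermediates below are computed at full precision and shown rounded to 5 d.p.)
v1: (-4,-1) → rotate → (0.96300,-4.00907) → ×s → (1.57478,-6.55601) → (1.57,-6.56)
v2: (-2,-4.5) → rotate → (4.48133,-2.04149) → ×s → (7.32829,-3.33844) → (7.33,-3.34)
v3: (0.5,-3.5) → rotate → (3.50447,0.46764) → ×s → (5.73084,0.76473) → (5.73,0.76)
v4: (3.5,-0.5) → rotate → (0.53232,3.49523) → ×s → (0.87050,5.71573) → (0.87,5.72)
v5: (1.5,5) → rotate → (-4.98593,1.54614) → ×s → (-8.15346,2.52839) → (-8.15,2.53)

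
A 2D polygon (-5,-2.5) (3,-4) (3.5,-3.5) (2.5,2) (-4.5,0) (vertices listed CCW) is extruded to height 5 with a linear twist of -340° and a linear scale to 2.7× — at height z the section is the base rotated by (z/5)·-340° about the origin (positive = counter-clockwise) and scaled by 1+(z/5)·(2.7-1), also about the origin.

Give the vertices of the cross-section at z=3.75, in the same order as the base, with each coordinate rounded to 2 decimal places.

t = z/height = 3.75/5 = 0.75
s = 1 + (scale-1)·z/height = 1 + (2.7-1)·3.75/5 = 2.275000
θ = twist·z/height = -340°·3.75/5 = -255.0000° = -4.450590 rad
cos θ = -0.258819, sin θ = 0.965926 (intermediates below are computed at full precision and shown rounded to 5 d.p.)
v1: (-5,-2.5) → rotate → (3.70891,-4.18258) → ×s → (8.43777,-9.51537) → (8.44,-9.52)
v2: (3,-4) → rotate → (3.08725,3.93305) → ×s → (7.02349,8.94770) → (7.02,8.95)
v3: (3.5,-3.5) → rotate → (2.47487,4.28661) → ×s → (5.63034,9.75203) → (5.63,9.75)
v4: (2.5,2) → rotate → (-2.57890,1.89718) → ×s → (-5.86700,4.31608) → (-5.87,4.32)
v5: (-4.5,0) → rotate → (1.16469,-4.34667) → ×s → (2.64966,-9.88867) → (2.65,-9.89)

Cross-section at z=3.75: (8.44,-9.52) (7.02,8.95) (5.63,9.75) (-5.87,4.32) (2.65,-9.89)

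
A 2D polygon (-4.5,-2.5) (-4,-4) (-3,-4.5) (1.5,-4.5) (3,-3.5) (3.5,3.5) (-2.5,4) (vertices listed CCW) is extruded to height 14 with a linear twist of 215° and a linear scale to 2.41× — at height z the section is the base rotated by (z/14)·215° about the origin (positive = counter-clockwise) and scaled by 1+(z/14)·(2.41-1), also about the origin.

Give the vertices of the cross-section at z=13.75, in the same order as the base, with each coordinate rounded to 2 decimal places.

t = z/height = 13.75/14 = 0.982143
s = 1 + (scale-1)·z/height = 1 + (2.41-1)·13.75/14 = 2.384821
θ = twist·z/height = 215°·13.75/14 = 211.1607° = 3.685450 rad
cos θ = -0.855719, sin θ = -0.517440 (intermediates below are computed at full precision and shown rounded to 5 d.p.)
v1: (-4.5,-2.5) → rotate → (2.55714,4.46778) → ×s → (6.09831,10.65486) → (6.10,10.65)
v2: (-4,-4) → rotate → (1.35312,5.49264) → ×s → (3.22694,13.09896) → (3.23,13.10)
v3: (-3,-4.5) → rotate → (0.23868,5.40306) → ×s → (0.56920,12.88533) → (0.57,12.89)
v4: (1.5,-4.5) → rotate → (-3.61206,3.07458) → ×s → (-8.61412,7.33231) → (-8.61,7.33)
v5: (3,-3.5) → rotate → (-4.37820,1.44270) → ×s → (-10.44122,3.44057) → (-10.44,3.44)
v6: (3.5,3.5) → rotate → (-1.18398,-4.80606) → ×s → (-2.82357,-11.46159) → (-2.82,-11.46)
v7: (-2.5,4) → rotate → (4.20906,-2.12928) → ×s → (10.03786,-5.07794) → (10.04,-5.08)

Cross-section at z=13.75: (6.10,10.65) (3.23,13.10) (0.57,12.89) (-8.61,7.33) (-10.44,3.44) (-2.82,-11.46) (10.04,-5.08)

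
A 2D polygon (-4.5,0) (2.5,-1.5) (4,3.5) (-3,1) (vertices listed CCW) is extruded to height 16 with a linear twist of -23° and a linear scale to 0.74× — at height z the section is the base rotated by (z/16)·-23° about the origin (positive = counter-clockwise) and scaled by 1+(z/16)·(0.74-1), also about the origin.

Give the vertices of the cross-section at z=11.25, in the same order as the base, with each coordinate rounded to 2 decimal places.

Cross-section at z=11.25: (-3.53,1.02) (1.62,-1.75) (3.94,1.84) (-2.13,1.47)

t = z/height = 11.25/16 = 0.703125
s = 1 + (scale-1)·z/height = 1 + (0.74-1)·11.25/16 = 0.817188
θ = twist·z/height = -23°·11.25/16 = -16.1719° = -0.282252 rad
cos θ = 0.960431, sin θ = -0.278520 (intermediates below are computed at full precision and shown rounded to 5 d.p.)
v1: (-4.5,0) → rotate → (-4.32194,1.25334) → ×s → (-3.53183,1.02421) → (-3.53,1.02)
v2: (2.5,-1.5) → rotate → (1.98330,-2.13695) → ×s → (1.62073,-1.74628) → (1.62,-1.75)
v3: (4,3.5) → rotate → (4.81654,2.24743) → ×s → (3.93602,1.83657) → (3.94,1.84)
v4: (-3,1) → rotate → (-2.60277,1.79599) → ×s → (-2.12695,1.46766) → (-2.13,1.47)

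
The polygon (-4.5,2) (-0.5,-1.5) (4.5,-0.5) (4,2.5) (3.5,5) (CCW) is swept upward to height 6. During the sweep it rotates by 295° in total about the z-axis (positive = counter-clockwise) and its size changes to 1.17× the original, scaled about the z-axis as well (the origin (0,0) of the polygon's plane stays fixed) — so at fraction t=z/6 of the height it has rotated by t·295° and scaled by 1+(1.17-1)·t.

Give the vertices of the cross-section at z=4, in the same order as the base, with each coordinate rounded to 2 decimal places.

Cross-section at z=4: (5.44,-0.70) (0.05,1.76) (-4.96,-0.90) (-3.47,-3.94) (-2.14,-6.45)

t = z/height = 4/6 = 0.666667
s = 1 + (scale-1)·z/height = 1 + (1.17-1)·4/6 = 1.113333
θ = twist·z/height = 295°·4/6 = 196.6667° = 3.432481 rad
cos θ = -0.957990, sin θ = -0.286803 (intermediates below are computed at full precision and shown rounded to 5 d.p.)
v1: (-4.5,2) → rotate → (4.88456,-0.62536) → ×s → (5.43814,-0.69624) → (5.44,-0.70)
v2: (-0.5,-1.5) → rotate → (0.04879,1.58039) → ×s → (0.05432,1.75950) → (0.05,1.76)
v3: (4.5,-0.5) → rotate → (-4.45435,-0.81162) → ×s → (-4.95918,-0.90360) → (-4.96,-0.90)
v4: (4,2.5) → rotate → (-3.11495,-3.54219) → ×s → (-3.46798,-3.94363) → (-3.47,-3.94)
v5: (3.5,5) → rotate → (-1.91895,-5.79376) → ×s → (-2.13643,-6.45038) → (-2.14,-6.45)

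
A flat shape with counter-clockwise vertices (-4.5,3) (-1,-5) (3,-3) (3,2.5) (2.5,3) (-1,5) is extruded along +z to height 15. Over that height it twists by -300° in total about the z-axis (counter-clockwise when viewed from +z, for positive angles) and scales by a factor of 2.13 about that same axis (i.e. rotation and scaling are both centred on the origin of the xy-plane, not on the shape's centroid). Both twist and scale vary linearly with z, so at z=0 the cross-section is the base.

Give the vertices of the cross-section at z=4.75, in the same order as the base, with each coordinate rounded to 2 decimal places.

Cross-section at z=4.75: (4.59,5.73) (-6.64,1.94) (-4.41,-3.70) (3.03,-4.35) (3.76,-3.74) (6.88,0.76)

t = z/height = 4.75/15 = 0.316667
s = 1 + (scale-1)·z/height = 1 + (2.13-1)·4.75/15 = 1.357833
θ = twist·z/height = -300°·4.75/15 = -95.0000° = -1.658063 rad
cos θ = -0.087156, sin θ = -0.996195 (intermediates below are computed at full precision and shown rounded to 5 d.p.)
v1: (-4.5,3) → rotate → (3.38078,4.22141) → ×s → (4.59054,5.73197) → (4.59,5.73)
v2: (-1,-5) → rotate → (-4.89382,1.43197) → ×s → (-6.64499,1.94438) → (-6.64,1.94)
v3: (3,-3) → rotate → (-3.25005,-2.72712) → ×s → (-4.41303,-3.70297) → (-4.41,-3.70)
v4: (3,2.5) → rotate → (2.22902,-3.20647) → ×s → (3.02664,-4.35386) → (3.03,-4.35)
v5: (2.5,3) → rotate → (2.77069,-2.75195) → ×s → (3.76214,-3.73669) → (3.76,-3.74)
v6: (-1,5) → rotate → (5.06813,0.56042) → ×s → (6.88167,0.76095) → (6.88,0.76)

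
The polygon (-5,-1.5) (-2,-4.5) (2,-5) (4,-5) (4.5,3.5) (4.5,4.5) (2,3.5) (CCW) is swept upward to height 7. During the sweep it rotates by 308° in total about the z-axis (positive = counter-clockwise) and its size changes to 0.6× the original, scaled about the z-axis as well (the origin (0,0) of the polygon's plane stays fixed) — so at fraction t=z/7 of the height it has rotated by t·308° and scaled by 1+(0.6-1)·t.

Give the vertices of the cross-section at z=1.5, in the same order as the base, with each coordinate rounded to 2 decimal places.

Cross-section at z=1.5: (-0.61,-4.73) (3.01,-3.34) (4.92,-0.19) (5.66,1.48) (-1.25,5.06) (-2.09,5.43) (-2.18,2.97)

t = z/height = 1.5/7 = 0.214286
s = 1 + (scale-1)·z/height = 1 + (0.6-1)·1.5/7 = 0.914286
θ = twist·z/height = 308°·1.5/7 = 66.0000° = 1.151917 rad
cos θ = 0.406737, sin θ = 0.913545 (intermediates below are computed at full precision and shown rounded to 5 d.p.)
v1: (-5,-1.5) → rotate → (-0.66337,-5.17783) → ×s → (-0.60651,-4.73402) → (-0.61,-4.73)
v2: (-2,-4.5) → rotate → (3.29748,-3.65741) → ×s → (3.01484,-3.34391) → (3.01,-3.34)
v3: (2,-5) → rotate → (5.38120,-0.20659) → ×s → (4.91995,-0.18888) → (4.92,-0.19)
v4: (4,-5) → rotate → (6.19467,1.62050) → ×s → (5.66370,1.48160) → (5.66,1.48)
v5: (4.5,3.5) → rotate → (-1.36709,5.53453) → ×s → (-1.24991,5.06014) → (-1.25,5.06)
v6: (4.5,4.5) → rotate → (-2.28064,5.94127) → ×s → (-2.08516,5.43202) → (-2.09,5.43)
v7: (2,3.5) → rotate → (-2.38394,3.25067) → ×s → (-2.17960,2.97204) → (-2.18,2.97)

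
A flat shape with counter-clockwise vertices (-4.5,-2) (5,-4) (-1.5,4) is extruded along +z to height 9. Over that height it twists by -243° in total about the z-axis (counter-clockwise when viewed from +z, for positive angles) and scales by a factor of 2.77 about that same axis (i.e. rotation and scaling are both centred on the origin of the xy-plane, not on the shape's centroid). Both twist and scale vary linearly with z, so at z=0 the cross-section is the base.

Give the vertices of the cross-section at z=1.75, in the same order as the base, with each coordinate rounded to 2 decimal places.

Cross-section at z=1.75: (-6.08,2.62) (0.61,-8.58) (2.58,5.13)

t = z/height = 1.75/9 = 0.194444
s = 1 + (scale-1)·z/height = 1 + (2.77-1)·1.75/9 = 1.344167
θ = twist·z/height = -243°·1.75/9 = -47.2500° = -0.824668 rad
cos θ = 0.678801, sin θ = -0.734323 (intermediates below are computed at full precision and shown rounded to 5 d.p.)
v1: (-4.5,-2) → rotate → (-4.52325,1.94685) → ×s → (-6.08000,2.61689) → (-6.08,2.62)
v2: (5,-4) → rotate → (0.45671,-6.38682) → ×s → (0.61390,-8.58494) → (0.61,-8.58)
v3: (-1.5,4) → rotate → (1.91909,3.81669) → ×s → (2.57958,5.13026) → (2.58,5.13)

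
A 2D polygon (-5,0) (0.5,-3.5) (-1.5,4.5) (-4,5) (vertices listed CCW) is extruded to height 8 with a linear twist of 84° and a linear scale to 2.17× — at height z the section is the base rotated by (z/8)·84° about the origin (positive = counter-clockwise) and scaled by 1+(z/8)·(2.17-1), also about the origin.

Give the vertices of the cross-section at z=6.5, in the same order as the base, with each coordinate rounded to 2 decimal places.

Cross-section at z=6.5: (-3.61,-9.06) (6.70,-1.62) (-9.24,0.54) (-11.95,-3.63)

t = z/height = 6.5/8 = 0.8125
s = 1 + (scale-1)·z/height = 1 + (2.17-1)·6.5/8 = 1.950625
θ = twist·z/height = 84°·6.5/8 = 68.2500° = 1.191187 rad
cos θ = 0.370557, sin θ = 0.928810 (intermediates below are computed at full precision and shown rounded to 5 d.p.)
v1: (-5,0) → rotate → (-1.85279,-4.64405) → ×s → (-3.61409,-9.05880) → (-3.61,-9.06)
v2: (0.5,-3.5) → rotate → (3.43611,-0.83255) → ×s → (6.70257,-1.62399) → (6.70,-1.62)
v3: (-1.5,4.5) → rotate → (-4.73548,0.27429) → ×s → (-9.23714,0.53505) → (-9.24,0.54)
v4: (-4,5) → rotate → (-6.12628,-1.86245) → ×s → (-11.95007,-3.63294) → (-11.95,-3.63)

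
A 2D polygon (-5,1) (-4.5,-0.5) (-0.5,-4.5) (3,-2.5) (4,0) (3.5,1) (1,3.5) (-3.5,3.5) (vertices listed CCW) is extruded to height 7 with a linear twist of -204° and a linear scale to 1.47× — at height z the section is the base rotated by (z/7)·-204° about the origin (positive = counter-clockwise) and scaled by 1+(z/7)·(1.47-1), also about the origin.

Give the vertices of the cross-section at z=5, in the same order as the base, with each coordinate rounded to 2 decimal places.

Cross-section at z=5: (6.27,2.66) (4.59,3.94) (-2.83,5.34) (-5.19,0.50) (-4.41,-3.01) (-3.11,-3.74) (1.53,-4.62) (6.50,-1.23)

t = z/height = 5/7 = 0.714286
s = 1 + (scale-1)·z/height = 1 + (1.47-1)·5/7 = 1.335714
θ = twist·z/height = -204°·5/7 = -145.7143° = -2.543194 rad
cos θ = -0.826239, sin θ = -0.563320 (intermediates below are computed at full precision and shown rounded to 5 d.p.)
v1: (-5,1) → rotate → (4.69451,1.99036) → ×s → (6.27053,2.65855) → (6.27,2.66)
v2: (-4.5,-0.5) → rotate → (3.43641,2.94806) → ×s → (4.59007,3.93777) → (4.59,3.94)
v3: (-0.5,-4.5) → rotate → (-2.12182,3.99973) → ×s → (-2.83415,5.34250) → (-2.83,5.34)
v4: (3,-2.5) → rotate → (-3.88702,0.37564) → ×s → (-5.19194,0.50174) → (-5.19,0.50)
v5: (4,0) → rotate → (-3.30496,-2.25328) → ×s → (-4.41448,-3.00974) → (-4.41,-3.01)
v6: (3.5,1) → rotate → (-2.32852,-2.79786) → ×s → (-3.11023,-3.73714) → (-3.11,-3.74)
v7: (1,3.5) → rotate → (1.14538,-3.45516) → ×s → (1.52990,-4.61510) → (1.53,-4.62)
v8: (-3.5,3.5) → rotate → (4.86346,-0.92022) → ×s → (6.49619,-1.22914) → (6.50,-1.23)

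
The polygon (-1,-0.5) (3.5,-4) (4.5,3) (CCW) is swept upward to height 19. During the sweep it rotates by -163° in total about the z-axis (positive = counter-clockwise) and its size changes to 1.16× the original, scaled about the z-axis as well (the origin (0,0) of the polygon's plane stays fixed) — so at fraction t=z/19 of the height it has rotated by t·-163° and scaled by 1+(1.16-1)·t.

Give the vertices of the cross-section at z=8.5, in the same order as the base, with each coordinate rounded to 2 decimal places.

t = z/height = 8.5/19 = 0.447368
s = 1 + (scale-1)·z/height = 1 + (1.16-1)·8.5/19 = 1.071579
θ = twist·z/height = -163°·8.5/19 = -72.9211° = -1.272712 rad
cos θ = 0.293689, sin θ = -0.955901 (intermediates below are computed at full precision and shown rounded to 5 d.p.)
v1: (-1,-0.5) → rotate → (-0.77164,0.80906) → ×s → (-0.82687,0.86697) → (-0.83,0.87)
v2: (3.5,-4) → rotate → (-2.79569,-4.52041) → ×s → (-2.99580,-4.84398) → (-3.00,-4.84)
v3: (4.5,3) → rotate → (4.18930,-3.42049) → ×s → (4.48917,-3.66532) → (4.49,-3.67)

Cross-section at z=8.5: (-0.83,0.87) (-3.00,-4.84) (4.49,-3.67)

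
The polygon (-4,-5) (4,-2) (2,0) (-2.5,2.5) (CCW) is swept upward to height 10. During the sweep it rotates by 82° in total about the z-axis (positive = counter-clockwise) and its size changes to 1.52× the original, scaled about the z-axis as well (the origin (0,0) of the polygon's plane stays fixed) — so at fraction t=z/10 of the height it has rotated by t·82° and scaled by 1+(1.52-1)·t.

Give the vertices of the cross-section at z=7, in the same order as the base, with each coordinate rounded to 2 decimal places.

t = z/height = 7/10 = 0.7
s = 1 + (scale-1)·z/height = 1 + (1.52-1)·7/10 = 1.364000
θ = twist·z/height = 82°·7/10 = 57.4000° = 1.001819 rad
cos θ = 0.538771, sin θ = 0.842452 (intermediates below are computed at full precision and shown rounded to 5 d.p.)
v1: (-4,-5) → rotate → (2.05718,-6.06366) → ×s → (2.80599,-8.27084) → (2.81,-8.27)
v2: (4,-2) → rotate → (3.83999,2.29227) → ×s → (5.23774,3.12665) → (5.24,3.13)
v3: (2,0) → rotate → (1.07754,1.68490) → ×s → (1.46977,2.29821) → (1.47,2.30)
v4: (-2.5,2.5) → rotate → (-3.45306,-0.75920) → ×s → (-4.70997,-1.03555) → (-4.71,-1.04)

Cross-section at z=7: (2.81,-8.27) (5.24,3.13) (1.47,2.30) (-4.71,-1.04)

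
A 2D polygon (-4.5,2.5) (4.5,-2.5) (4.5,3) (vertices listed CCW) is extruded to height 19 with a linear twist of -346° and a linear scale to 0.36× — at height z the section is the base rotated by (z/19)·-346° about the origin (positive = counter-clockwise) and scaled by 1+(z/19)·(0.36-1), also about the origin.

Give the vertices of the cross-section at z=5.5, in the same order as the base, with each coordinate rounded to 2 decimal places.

Cross-section at z=5.5: (2.65,3.25) (-2.65,-3.25) (1.76,-4.04)

t = z/height = 5.5/19 = 0.289474
s = 1 + (scale-1)·z/height = 1 + (0.36-1)·5.5/19 = 0.814737
θ = twist·z/height = -346°·5.5/19 = -100.1579° = -1.748085 rad
cos θ = -0.176361, sin θ = -0.984325 (intermediates below are computed at full precision and shown rounded to 5 d.p.)
v1: (-4.5,2.5) → rotate → (3.25444,3.98856) → ×s → (2.65151,3.24963) → (2.65,3.25)
v2: (4.5,-2.5) → rotate → (-3.25444,-3.98856) → ×s → (-2.65151,-3.24963) → (-2.65,-3.25)
v3: (4.5,3) → rotate → (2.15935,-4.95855) → ×s → (1.75930,-4.03991) → (1.76,-4.04)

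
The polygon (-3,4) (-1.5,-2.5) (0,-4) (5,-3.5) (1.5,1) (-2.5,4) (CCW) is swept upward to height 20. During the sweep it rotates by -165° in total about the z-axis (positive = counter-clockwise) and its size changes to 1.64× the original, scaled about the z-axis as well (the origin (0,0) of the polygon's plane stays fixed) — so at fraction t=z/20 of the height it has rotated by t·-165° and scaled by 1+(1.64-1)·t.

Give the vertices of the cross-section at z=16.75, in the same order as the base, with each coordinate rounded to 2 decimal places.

t = z/height = 16.75/20 = 0.8375
s = 1 + (scale-1)·z/height = 1 + (1.64-1)·16.75/20 = 1.536000
θ = twist·z/height = -165°·16.75/20 = -138.1875° = -2.411827 rad
cos θ = -0.745331, sin θ = -0.666695 (intermediates below are computed at full precision and shown rounded to 5 d.p.)
v1: (-3,4) → rotate → (4.90277,-0.98124) → ×s → (7.53066,-1.50718) → (7.53,-1.51)
v2: (-1.5,-2.5) → rotate → (-0.54874,2.86337) → ×s → (-0.84287,4.39813) → (-0.84,4.40)
v3: (0,-4) → rotate → (-2.66678,2.98132) → ×s → (-4.09617,4.57931) → (-4.10,4.58)
v4: (5,-3.5) → rotate → (-6.06009,-0.72482) → ×s → (-9.30829,-1.11332) → (-9.31,-1.11)
v5: (1.5,1) → rotate → (-0.45130,-1.74537) → ×s → (-0.69320,-2.68089) → (-0.69,-2.68)
v6: (-2.5,4) → rotate → (4.53011,-1.31458) → ×s → (6.95824,-2.01920) → (6.96,-2.02)

Cross-section at z=16.75: (7.53,-1.51) (-0.84,4.40) (-4.10,4.58) (-9.31,-1.11) (-0.69,-2.68) (6.96,-2.02)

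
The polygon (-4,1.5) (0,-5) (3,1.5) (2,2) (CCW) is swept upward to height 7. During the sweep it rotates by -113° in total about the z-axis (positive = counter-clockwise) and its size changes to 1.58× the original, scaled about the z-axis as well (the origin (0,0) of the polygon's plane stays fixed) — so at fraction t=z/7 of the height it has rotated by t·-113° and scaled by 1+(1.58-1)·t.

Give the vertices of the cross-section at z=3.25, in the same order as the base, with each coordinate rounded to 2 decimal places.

Cross-section at z=3.25: (-1.58,5.19) (-5.03,-3.87) (3.83,-1.86) (3.56,-0.47)

t = z/height = 3.25/7 = 0.464286
s = 1 + (scale-1)·z/height = 1 + (1.58-1)·3.25/7 = 1.269286
θ = twist·z/height = -113°·3.25/7 = -52.4643° = -0.915675 rad
cos θ = 0.609256, sin θ = -0.792974 (intermediates below are computed at full precision and shown rounded to 5 d.p.)
v1: (-4,1.5) → rotate → (-1.24756,4.08578) → ×s → (-1.58351,5.18602) → (-1.58,5.19)
v2: (0,-5) → rotate → (-3.96487,-3.04628) → ×s → (-5.03255,-3.86660) → (-5.03,-3.87)
v3: (3,1.5) → rotate → (3.01723,-1.46504) → ×s → (3.82972,-1.85955) → (3.83,-1.86)
v4: (2,2) → rotate → (2.80446,-0.36744) → ×s → (3.55966,-0.46638) → (3.56,-0.47)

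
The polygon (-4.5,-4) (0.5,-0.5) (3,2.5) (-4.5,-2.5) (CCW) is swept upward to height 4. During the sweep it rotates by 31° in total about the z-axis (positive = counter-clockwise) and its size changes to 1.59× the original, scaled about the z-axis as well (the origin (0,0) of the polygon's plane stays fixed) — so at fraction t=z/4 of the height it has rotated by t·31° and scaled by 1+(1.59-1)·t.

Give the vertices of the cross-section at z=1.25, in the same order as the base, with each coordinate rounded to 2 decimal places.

t = z/height = 1.25/4 = 0.3125
s = 1 + (scale-1)·z/height = 1 + (1.59-1)·1.25/4 = 1.184375
θ = twist·z/height = 31°·1.25/4 = 9.6875° = 0.169079 rad
cos θ = 0.985740, sin θ = 0.168274 (intermediates below are computed at full precision and shown rounded to 5 d.p.)
v1: (-4.5,-4) → rotate → (-3.76273,-4.70020) → ×s → (-4.45649,-5.56679) → (-4.46,-5.57)
v2: (0.5,-0.5) → rotate → (0.57701,-0.40873) → ×s → (0.68339,-0.48409) → (0.68,-0.48)
v3: (3,2.5) → rotate → (2.53653,2.96917) → ×s → (3.00421,3.51661) → (3.00,3.52)
v4: (-4.5,-2.5) → rotate → (-4.01515,-3.22158) → ×s → (-4.75544,-3.81556) → (-4.76,-3.82)

Cross-section at z=1.25: (-4.46,-5.57) (0.68,-0.48) (3.00,3.52) (-4.76,-3.82)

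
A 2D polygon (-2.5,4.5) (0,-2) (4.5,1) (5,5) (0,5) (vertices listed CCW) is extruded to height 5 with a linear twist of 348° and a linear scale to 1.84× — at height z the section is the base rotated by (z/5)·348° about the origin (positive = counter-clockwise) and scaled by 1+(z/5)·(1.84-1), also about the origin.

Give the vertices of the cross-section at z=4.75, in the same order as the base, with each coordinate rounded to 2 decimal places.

t = z/height = 4.75/5 = 0.95
s = 1 + (scale-1)·z/height = 1 + (1.84-1)·4.75/5 = 1.798000
θ = twist·z/height = 348°·4.75/5 = 330.6000° = 5.770059 rad
cos θ = 0.871214, sin θ = -0.490904 (intermediates below are computed at full precision and shown rounded to 5 d.p.)
v1: (-2.5,4.5) → rotate → (0.03103,5.14772) → ×s → (0.05580,9.25560) → (0.06,9.26)
v2: (0,-2) → rotate → (-0.98181,-1.74243) → ×s → (-1.76529,-3.13288) → (-1.77,-3.13)
v3: (4.5,1) → rotate → (4.41137,-1.33785) → ×s → (7.93164,-2.40546) → (7.93,-2.41)
v4: (5,5) → rotate → (6.81059,1.90155) → ×s → (12.24544,3.41899) → (12.25,3.42)
v5: (0,5) → rotate → (2.45452,4.35607) → ×s → (4.41322,7.83221) → (4.41,7.83)

Cross-section at z=4.75: (0.06,9.26) (-1.77,-3.13) (7.93,-2.41) (12.25,3.42) (4.41,7.83)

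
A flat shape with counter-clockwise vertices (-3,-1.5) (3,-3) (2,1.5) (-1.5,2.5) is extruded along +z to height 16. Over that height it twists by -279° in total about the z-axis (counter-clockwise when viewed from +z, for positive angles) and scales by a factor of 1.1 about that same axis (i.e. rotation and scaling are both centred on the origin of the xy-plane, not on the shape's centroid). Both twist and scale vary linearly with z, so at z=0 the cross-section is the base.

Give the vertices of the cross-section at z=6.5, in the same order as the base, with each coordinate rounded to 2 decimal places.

Cross-section at z=6.5: (-0.20,3.48) (-4.10,-1.63) (0.61,-2.53) (3.01,0.40)

t = z/height = 6.5/16 = 0.40625
s = 1 + (scale-1)·z/height = 1 + (1.1-1)·6.5/16 = 1.040625
θ = twist·z/height = -279°·6.5/16 = -113.3438° = -1.978222 rad
cos θ = -0.396247, sin θ = -0.918144 (intermediates below are computed at full precision and shown rounded to 5 d.p.)
v1: (-3,-1.5) → rotate → (-0.18848,3.34880) → ×s → (-0.19613,3.48485) → (-0.20,3.48)
v2: (3,-3) → rotate → (-3.94317,-1.56569) → ×s → (-4.10336,-1.62930) → (-4.10,-1.63)
v3: (2,1.5) → rotate → (0.58472,-2.43066) → ×s → (0.60848,-2.52940) → (0.61,-2.53)
v4: (-1.5,2.5) → rotate → (2.88973,0.38660) → ×s → (3.00713,0.40230) → (3.01,0.40)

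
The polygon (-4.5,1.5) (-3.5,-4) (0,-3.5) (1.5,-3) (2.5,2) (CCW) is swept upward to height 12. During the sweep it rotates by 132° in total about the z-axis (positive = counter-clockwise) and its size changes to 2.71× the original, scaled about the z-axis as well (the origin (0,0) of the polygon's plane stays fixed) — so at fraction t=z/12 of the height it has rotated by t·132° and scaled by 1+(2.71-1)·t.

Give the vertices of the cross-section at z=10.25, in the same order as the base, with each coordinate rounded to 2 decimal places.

Cross-section at z=10.25: (0.88,-11.64) (12.41,-4.14) (7.94,3.33) (5.38,6.26) (-6.92,3.77)

t = z/height = 10.25/12 = 0.854167
s = 1 + (scale-1)·z/height = 1 + (2.71-1)·10.25/12 = 2.460625
θ = twist·z/height = 132°·10.25/12 = 112.7500° = 1.967859 rad
cos θ = -0.386711, sin θ = 0.922201 (intermediates below are computed at full precision and shown rounded to 5 d.p.)
v1: (-4.5,1.5) → rotate → (0.35690,-4.72997) → ×s → (0.87819,-11.63868) → (0.88,-11.64)
v2: (-3.5,-4) → rotate → (5.04229,-1.68086) → ×s → (12.40719,-4.13597) → (12.41,-4.14)
v3: (0,-3.5) → rotate → (3.22770,1.35349) → ×s → (7.94217,3.33043) → (7.94,3.33)
v4: (1.5,-3) → rotate → (2.18654,2.54343) → ×s → (5.38025,6.25844) → (5.38,6.26)
v5: (2.5,2) → rotate → (-2.81118,1.53208) → ×s → (-6.91726,3.76988) → (-6.92,3.77)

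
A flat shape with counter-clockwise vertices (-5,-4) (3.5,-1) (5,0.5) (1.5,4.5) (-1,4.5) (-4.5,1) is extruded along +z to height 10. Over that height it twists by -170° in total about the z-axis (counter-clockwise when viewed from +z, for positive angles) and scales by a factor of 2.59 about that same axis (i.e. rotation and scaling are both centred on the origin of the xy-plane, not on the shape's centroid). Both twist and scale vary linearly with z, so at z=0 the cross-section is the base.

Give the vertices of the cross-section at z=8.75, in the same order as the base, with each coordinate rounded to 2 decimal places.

t = z/height = 8.75/10 = 0.875
s = 1 + (scale-1)·z/height = 1 + (2.59-1)·8.75/10 = 2.391250
θ = twist·z/height = -170°·8.75/10 = -148.7500° = -2.596177 rad
cos θ = -0.854912, sin θ = -0.518773 (intermediates below are computed at full precision and shown rounded to 5 d.p.)
v1: (-5,-4) → rotate → (2.19947,6.01351) → ×s → (5.25947,14.37981) → (5.26,14.38)
v2: (3.5,-1) → rotate → (-3.51096,-0.96079) → ×s → (-8.39559,-2.29750) → (-8.40,-2.30)
v3: (5,0.5) → rotate → (-4.01517,-3.02132) → ×s → (-9.60128,-7.22474) → (-9.60,-7.22)
v4: (1.5,4.5) → rotate → (1.05211,-4.62526) → ×s → (2.51586,-11.06016) → (2.52,-11.06)
v5: (-1,4.5) → rotate → (3.18939,-3.32833) → ×s → (7.62663,-7.95887) → (7.63,-7.96)
v6: (-4.5,1) → rotate → (4.36588,1.47957) → ×s → (10.43990,3.53802) → (10.44,3.54)

Cross-section at z=8.75: (5.26,14.38) (-8.40,-2.30) (-9.60,-7.22) (2.52,-11.06) (7.63,-7.96) (10.44,3.54)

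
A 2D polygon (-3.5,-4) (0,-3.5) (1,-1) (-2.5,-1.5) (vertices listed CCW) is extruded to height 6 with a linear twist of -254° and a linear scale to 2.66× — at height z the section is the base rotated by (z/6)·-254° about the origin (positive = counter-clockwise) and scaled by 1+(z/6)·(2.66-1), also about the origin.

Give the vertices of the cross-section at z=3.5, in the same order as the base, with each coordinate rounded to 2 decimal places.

t = z/height = 3.5/6 = 0.583333
s = 1 + (scale-1)·z/height = 1 + (2.66-1)·3.5/6 = 1.968333
θ = twist·z/height = -254°·3.5/6 = -148.1667° = -2.585996 rad
cos θ = -0.849586, sin θ = -0.527450 (intermediates below are computed at full precision and shown rounded to 5 d.p.)
v1: (-3.5,-4) → rotate → (0.86375,5.24442) → ×s → (1.70015,10.32277) → (1.70,10.32)
v2: (0,-3.5) → rotate → (-1.84608,2.97355) → ×s → (-3.63369,5.85294) → (-3.63,5.85)
v3: (1,-1) → rotate → (-1.37704,0.32214) → ×s → (-2.71047,0.63407) → (-2.71,0.63)
v4: (-2.5,-1.5) → rotate → (1.33279,2.59300) → ×s → (2.62337,5.10390) → (2.62,5.10)

Cross-section at z=3.5: (1.70,10.32) (-3.63,5.85) (-2.71,0.63) (2.62,5.10)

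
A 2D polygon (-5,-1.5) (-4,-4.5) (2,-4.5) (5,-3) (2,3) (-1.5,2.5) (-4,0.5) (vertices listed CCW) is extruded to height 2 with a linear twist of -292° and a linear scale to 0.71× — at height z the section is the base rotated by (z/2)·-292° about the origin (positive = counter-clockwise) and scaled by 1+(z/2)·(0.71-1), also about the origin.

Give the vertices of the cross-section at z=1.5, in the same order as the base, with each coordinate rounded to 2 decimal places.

t = z/height = 1.5/2 = 0.75
s = 1 + (scale-1)·z/height = 1 + (0.71-1)·1.5/2 = 0.782500
θ = twist·z/height = -292°·1.5/2 = -219.0000° = -3.822271 rad
cos θ = -0.777146, sin θ = 0.629320 (intermediates below are computed at full precision and shown rounded to 5 d.p.)
v1: (-5,-1.5) → rotate → (4.82971,-1.98088) → ×s → (3.77925,-1.55004) → (3.78,-1.55)
v2: (-4,-4.5) → rotate → (5.94053,0.97988) → ×s → (4.64846,0.76675) → (4.65,0.77)
v3: (2,-4.5) → rotate → (1.27765,4.75580) → ×s → (0.99976,3.72141) → (1.00,3.72)
v4: (5,-3) → rotate → (-1.99777,5.47804) → ×s → (-1.56325,4.28657) → (-1.56,4.29)
v5: (2,3) → rotate → (-3.44225,-1.07280) → ×s → (-2.69356,-0.83946) → (-2.69,-0.84)
v6: (-1.5,2.5) → rotate → (-0.40758,-2.88685) → ×s → (-0.31893,-2.25896) → (-0.32,-2.26)
v7: (-4,0.5) → rotate → (2.79392,-2.90585) → ×s → (2.18625,-2.27383) → (2.19,-2.27)

Cross-section at z=1.5: (3.78,-1.55) (4.65,0.77) (1.00,3.72) (-1.56,4.29) (-2.69,-0.84) (-0.32,-2.26) (2.19,-2.27)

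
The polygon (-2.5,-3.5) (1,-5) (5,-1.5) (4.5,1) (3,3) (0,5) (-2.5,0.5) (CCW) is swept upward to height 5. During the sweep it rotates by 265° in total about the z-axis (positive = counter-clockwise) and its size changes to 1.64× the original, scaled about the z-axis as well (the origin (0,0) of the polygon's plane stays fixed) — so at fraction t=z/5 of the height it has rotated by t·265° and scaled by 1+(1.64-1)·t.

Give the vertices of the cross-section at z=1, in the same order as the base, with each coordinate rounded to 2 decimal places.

t = z/height = 1/5 = 0.2
s = 1 + (scale-1)·z/height = 1 + (1.64-1)·1/5 = 1.128000
θ = twist·z/height = 265°·1/5 = 53.0000° = 0.925025 rad
cos θ = 0.601815, sin θ = 0.798636 (intermediates below are computed at full precision and shown rounded to 5 d.p.)
v1: (-2.5,-3.5) → rotate → (1.29069,-4.10294) → ×s → (1.45589,-4.62812) → (1.46,-4.63)
v2: (1,-5) → rotate → (4.59499,-2.21044) → ×s → (5.18315,-2.49338) → (5.18,-2.49)
v3: (5,-1.5) → rotate → (4.20703,3.09046) → ×s → (4.74553,3.48603) → (4.75,3.49)
v4: (4.5,1) → rotate → (1.90953,4.19567) → ×s → (2.15395,4.73272) → (2.15,4.73)
v5: (3,3) → rotate → (-0.59046,4.20135) → ×s → (-0.66604,4.73912) → (-0.67,4.74)
v6: (0,5) → rotate → (-3.99318,3.00908) → ×s → (-4.50430,3.39424) → (-4.50,3.39)
v7: (-2.5,0.5) → rotate → (-1.90386,-1.69568) → ×s → (-2.14755,-1.91273) → (-2.15,-1.91)

Cross-section at z=1: (1.46,-4.63) (5.18,-2.49) (4.75,3.49) (2.15,4.73) (-0.67,4.74) (-4.50,3.39) (-2.15,-1.91)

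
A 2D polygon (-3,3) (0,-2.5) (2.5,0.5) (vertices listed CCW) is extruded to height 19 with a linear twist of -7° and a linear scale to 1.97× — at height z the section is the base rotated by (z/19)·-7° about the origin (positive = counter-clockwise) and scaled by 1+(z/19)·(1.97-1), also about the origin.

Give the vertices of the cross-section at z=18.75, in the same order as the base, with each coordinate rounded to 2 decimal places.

t = z/height = 18.75/19 = 0.986842
s = 1 + (scale-1)·z/height = 1 + (1.97-1)·18.75/19 = 1.957237
θ = twist·z/height = -7°·18.75/19 = -6.9079° = -0.120566 rad
cos θ = 0.992741, sin θ = -0.120274 (intermediates below are computed at full precision and shown rounded to 5 d.p.)
v1: (-3,3) → rotate → (-2.61740,3.33904) → ×s → (-5.12287,6.53530) → (-5.12,6.54)
v2: (0,-2.5) → rotate → (-0.30068,-2.48185) → ×s → (-0.58851,-4.85757) → (-0.59,-4.86)
v3: (2.5,0.5) → rotate → (2.54199,0.19569) → ×s → (4.97527,0.38300) → (4.98,0.38)

Cross-section at z=18.75: (-5.12,6.54) (-0.59,-4.86) (4.98,0.38)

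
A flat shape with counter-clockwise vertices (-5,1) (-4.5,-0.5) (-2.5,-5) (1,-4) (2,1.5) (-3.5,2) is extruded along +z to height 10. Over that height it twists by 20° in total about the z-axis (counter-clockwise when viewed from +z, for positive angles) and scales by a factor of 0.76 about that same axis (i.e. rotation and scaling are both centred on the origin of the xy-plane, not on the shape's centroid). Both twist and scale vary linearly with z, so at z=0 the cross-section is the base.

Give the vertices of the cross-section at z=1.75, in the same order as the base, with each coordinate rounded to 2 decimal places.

t = z/height = 1.75/10 = 0.175
s = 1 + (scale-1)·z/height = 1 + (0.76-1)·1.75/10 = 0.958000
θ = twist·z/height = 20°·1.75/10 = 3.5000° = 0.061087 rad
cos θ = 0.998135, sin θ = 0.061049 (intermediates below are computed at full precision and shown rounded to 5 d.p.)
v1: (-5,1) → rotate → (-5.05172,0.69289) → ×s → (-4.83955,0.66379) → (-4.84,0.66)
v2: (-4.5,-0.5) → rotate → (-4.46108,-0.77379) → ×s → (-4.27372,-0.74129) → (-4.27,-0.74)
v3: (-2.5,-5) → rotate → (-2.19009,-5.14330) → ×s → (-2.09811,-4.92728) → (-2.10,-4.93)
v4: (1,-4) → rotate → (1.24233,-3.93149) → ×s → (1.19015,-3.76637) → (1.19,-3.77)
v5: (2,1.5) → rotate → (1.90470,1.61930) → ×s → (1.82470,1.55129) → (1.82,1.55)
v6: (-3.5,2) → rotate → (-3.61557,1.78260) → ×s → (-3.46371,1.70773) → (-3.46,1.71)

Cross-section at z=1.75: (-4.84,0.66) (-4.27,-0.74) (-2.10,-4.93) (1.19,-3.77) (1.82,1.55) (-3.46,1.71)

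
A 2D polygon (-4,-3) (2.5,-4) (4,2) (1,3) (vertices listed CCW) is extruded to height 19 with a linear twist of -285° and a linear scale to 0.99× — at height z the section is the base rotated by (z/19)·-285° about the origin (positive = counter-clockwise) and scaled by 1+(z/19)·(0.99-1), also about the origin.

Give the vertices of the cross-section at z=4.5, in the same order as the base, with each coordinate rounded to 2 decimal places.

Cross-section at z=4.5: (-4.29,2.54) (-2.73,-3.83) (3.37,-2.92) (3.15,0.22)

t = z/height = 4.5/19 = 0.236842
s = 1 + (scale-1)·z/height = 1 + (0.99-1)·4.5/19 = 0.997632
θ = twist·z/height = -285°·4.5/19 = -67.5000° = -1.178097 rad
cos θ = 0.382683, sin θ = -0.923880 (intermediates below are computed at full precision and shown rounded to 5 d.p.)
v1: (-4,-3) → rotate → (-4.30237,2.54747) → ×s → (-4.29218,2.54143) → (-4.29,2.54)
v2: (2.5,-4) → rotate → (-2.73881,-3.84043) → ×s → (-2.73232,-3.83134) → (-2.73,-3.83)
v3: (4,2) → rotate → (3.37849,-2.93015) → ×s → (3.37049,-2.92321) → (3.37,-2.92)
v4: (1,3) → rotate → (3.15432,0.22417) → ×s → (3.14685,0.22364) → (3.15,0.22)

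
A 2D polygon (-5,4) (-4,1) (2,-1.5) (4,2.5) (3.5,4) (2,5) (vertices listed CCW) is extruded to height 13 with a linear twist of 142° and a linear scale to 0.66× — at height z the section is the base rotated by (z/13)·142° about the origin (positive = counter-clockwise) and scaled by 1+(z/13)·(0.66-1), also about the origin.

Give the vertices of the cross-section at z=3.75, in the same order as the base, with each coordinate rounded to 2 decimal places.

t = z/height = 3.75/13 = 0.288462
s = 1 + (scale-1)·z/height = 1 + (0.66-1)·3.75/13 = 0.901923
θ = twist·z/height = 142°·3.75/13 = 40.9615° = 0.714914 rad
cos θ = 0.755150, sin θ = 0.655552 (intermediates below are computed at full precision and shown rounded to 5 d.p.)
v1: (-5,4) → rotate → (-6.39796,-0.25716) → ×s → (-5.77047,-0.23194) → (-5.77,-0.23)
v2: (-4,1) → rotate → (-3.67615,-1.86706) → ×s → (-3.31561,-1.68394) → (-3.32,-1.68)
v3: (2,-1.5) → rotate → (2.49363,0.17838) → ×s → (2.24906,0.16088) → (2.25,0.16)
v4: (4,2.5) → rotate → (1.38172,4.51008) → ×s → (1.24620,4.06775) → (1.25,4.07)
v5: (3.5,4) → rotate → (0.02082,5.31503) → ×s → (0.01877,4.79375) → (0.02,4.79)
v6: (2,5) → rotate → (-1.76746,5.08685) → ×s → (-1.59411,4.58795) → (-1.59,4.59)

Cross-section at z=3.75: (-5.77,-0.23) (-3.32,-1.68) (2.25,0.16) (1.25,4.07) (0.02,4.79) (-1.59,4.59)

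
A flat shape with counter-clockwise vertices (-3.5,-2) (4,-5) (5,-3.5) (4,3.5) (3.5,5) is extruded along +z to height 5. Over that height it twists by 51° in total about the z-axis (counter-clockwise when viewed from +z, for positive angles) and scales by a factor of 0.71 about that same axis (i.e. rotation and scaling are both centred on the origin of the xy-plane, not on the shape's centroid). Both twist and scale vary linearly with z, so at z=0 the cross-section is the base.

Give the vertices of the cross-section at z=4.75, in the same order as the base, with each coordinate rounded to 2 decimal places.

Cross-section at z=4.75: (-0.60,-2.86) (4.63,-0.23) (4.30,1.03) (0.02,3.85) (-1.03,4.30)

t = z/height = 4.75/5 = 0.95
s = 1 + (scale-1)·z/height = 1 + (0.71-1)·4.75/5 = 0.724500
θ = twist·z/height = 51°·4.75/5 = 48.4500° = 0.845612 rad
cos θ = 0.663273, sin θ = 0.748377 (intermediates below are computed at full precision and shown rounded to 5 d.p.)
v1: (-3.5,-2) → rotate → (-0.82470,-3.94587) → ×s → (-0.59750,-2.85878) → (-0.60,-2.86)
v2: (4,-5) → rotate → (6.39498,-0.32286) → ×s → (4.63316,-0.23391) → (4.63,-0.23)
v3: (5,-3.5) → rotate → (5.93569,1.42043) → ×s → (4.30041,1.02910) → (4.30,1.03)
v4: (4,3.5) → rotate → (0.03377,5.31497) → ×s → (0.02447,3.85069) → (0.02,3.85)
v5: (3.5,5) → rotate → (-1.42043,5.93569) → ×s → (-1.02910,4.30041) → (-1.03,4.30)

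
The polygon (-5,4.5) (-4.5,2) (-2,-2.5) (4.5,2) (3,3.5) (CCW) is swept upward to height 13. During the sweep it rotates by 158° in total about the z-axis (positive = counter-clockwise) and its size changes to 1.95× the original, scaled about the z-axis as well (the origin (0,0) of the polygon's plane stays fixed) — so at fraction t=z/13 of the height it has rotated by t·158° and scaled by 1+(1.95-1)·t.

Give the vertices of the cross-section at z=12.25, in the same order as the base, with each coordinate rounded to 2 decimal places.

t = z/height = 12.25/13 = 0.942308
s = 1 + (scale-1)·z/height = 1 + (1.95-1)·12.25/13 = 1.895192
θ = twist·z/height = 158°·12.25/13 = 148.8846° = 2.598527 rad
cos θ = -0.856128, sin θ = 0.516763 (intermediates below are computed at full precision and shown rounded to 5 d.p.)
v1: (-5,4.5) → rotate → (1.95521,-6.43639) → ×s → (3.70549,-12.19820) → (3.71,-12.20)
v2: (-4.5,2) → rotate → (2.81905,-4.03769) → ×s → (5.34264,-7.65220) → (5.34,-7.65)
v3: (-2,-2.5) → rotate → (3.00416,1.10679) → ×s → (5.69347,2.09759) → (5.69,2.10)
v4: (4.5,2) → rotate → (-4.88610,0.61318) → ×s → (-9.26011,1.16209) → (-9.26,1.16)
v5: (3,3.5) → rotate → (-4.37706,-1.44616) → ×s → (-8.29536,-2.74075) → (-8.30,-2.74)

Cross-section at z=12.25: (3.71,-12.20) (5.34,-7.65) (5.69,2.10) (-9.26,1.16) (-8.30,-2.74)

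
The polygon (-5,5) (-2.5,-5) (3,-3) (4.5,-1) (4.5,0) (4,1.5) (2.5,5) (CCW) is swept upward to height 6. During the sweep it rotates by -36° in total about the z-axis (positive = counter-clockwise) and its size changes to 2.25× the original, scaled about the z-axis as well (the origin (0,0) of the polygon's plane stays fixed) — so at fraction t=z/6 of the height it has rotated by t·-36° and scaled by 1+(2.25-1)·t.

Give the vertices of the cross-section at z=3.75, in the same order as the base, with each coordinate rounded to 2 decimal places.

Cross-section at z=3.75: (-4.82,11.64) (-7.52,-6.52) (2.89,-6.98) (6.72,-4.71) (7.41,-3.07) (7.61,-0.26) (7.52,6.52)

t = z/height = 3.75/6 = 0.625
s = 1 + (scale-1)·z/height = 1 + (2.25-1)·3.75/6 = 1.781250
θ = twist·z/height = -36°·3.75/6 = -22.5000° = -0.392699 rad
cos θ = 0.923880, sin θ = -0.382683 (intermediates below are computed at full precision and shown rounded to 5 d.p.)
v1: (-5,5) → rotate → (-2.70598,6.53281) → ×s → (-4.82003,11.63658) → (-4.82,11.64)
v2: (-2.5,-5) → rotate → (-4.22312,-3.66269) → ×s → (-7.52243,-6.52416) → (-7.52,-6.52)
v3: (3,-3) → rotate → (1.62359,-3.91969) → ×s → (2.89202,-6.98195) → (2.89,-6.98)
v4: (4.5,-1) → rotate → (3.77477,-2.64595) → ×s → (6.72382,-4.71311) → (6.72,-4.71)
v5: (4.5,0) → rotate → (4.15746,-1.72208) → ×s → (7.40547,-3.06745) → (7.41,-3.07)
v6: (4,1.5) → rotate → (4.26954,-0.14491) → ×s → (7.60512,-0.25813) → (7.61,-0.26)
v7: (2.5,5) → rotate → (4.22312,3.66269) → ×s → (7.52243,6.52416) → (7.52,6.52)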